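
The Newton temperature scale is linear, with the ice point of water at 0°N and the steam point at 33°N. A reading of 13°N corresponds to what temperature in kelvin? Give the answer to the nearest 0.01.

Linear interpolation between the fixed points: C = (13 - 0) × 100 / (33 - 0) = 39.3939°C.
Then 39.3939 + 273.15 = 312.54 K.

312.54 K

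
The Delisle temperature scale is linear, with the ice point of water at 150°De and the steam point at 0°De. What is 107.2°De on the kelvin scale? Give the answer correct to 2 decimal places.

301.68 K

Linear interpolation between the fixed points: C = (107.2 - 150) × 100 / (0 - 150) = 28.5333°C.
Then 28.5333 + 273.15 = 301.68 K.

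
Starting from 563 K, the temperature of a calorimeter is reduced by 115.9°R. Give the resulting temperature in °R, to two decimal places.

897.50°R

Initial temperature in Celsius: 563 - 273.15 = 289.8500°C.
The 115.9°R change is an interval, so only the factor 5/9 applies: -115.9 × 5/9 = -64.3889°C.
Final Celsius temperature: 289.8500 - 64.3889 = 225.4611°C.
In Rankine: 225.4611 × 1.8 + 491.67 = 897.50°R.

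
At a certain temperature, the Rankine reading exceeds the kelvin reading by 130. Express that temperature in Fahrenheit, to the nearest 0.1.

Let x be the kelvin reading; then the Rankine reading is 1.8·x.
(1.8·x) - x = 130  ⇒  (0.8)·x = 130  ⇒  x = 162.5000 K.
In Celsius: 162.5 - 273.15 = -110.6500°C.
In Fahrenheit: -110.6500 × 1.8 + 32 = -167.2°F.

-167.2°F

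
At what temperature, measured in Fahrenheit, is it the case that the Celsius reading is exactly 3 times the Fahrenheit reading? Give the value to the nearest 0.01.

-7.27°F

Let F be the Fahrenheit reading. The Celsius reading is C = 5/9·F - 17.7778.
Require C = 3·F: 5/9·F - 17.7778 = 3·F.
(-22/9)·F = 17.7778  ⇒  F = -7.27.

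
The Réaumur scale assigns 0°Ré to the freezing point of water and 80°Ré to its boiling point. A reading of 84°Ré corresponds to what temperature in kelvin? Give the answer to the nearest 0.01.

378.15 K

Linear interpolation between the fixed points: C = (84 - 0) × 100 / (80 - 0) = 105.0000°C.
Then 105.0000 + 273.15 = 378.15 K.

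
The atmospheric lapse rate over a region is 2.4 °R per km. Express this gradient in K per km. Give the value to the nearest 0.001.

The quantity depends on a temperature interval, so only the ratio of degree sizes applies; the offset between the scales is irrelevant.
A change of 1°R is a change of 5/9 K, so 2.4 × 5/9 = 1.333.

1.333 K/km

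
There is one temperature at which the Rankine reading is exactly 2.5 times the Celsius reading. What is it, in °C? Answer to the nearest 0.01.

702.39°C

Let C be the Celsius reading. The Rankine reading is R = 1.8·C + 491.67.
Require R = 2.5·C: 1.8·C + 491.67 = 2.5·C.
(-0.7)·C = -491.67  ⇒  C = 702.39.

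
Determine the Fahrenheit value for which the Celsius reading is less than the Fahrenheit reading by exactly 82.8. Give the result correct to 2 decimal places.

146.30°F

Let F be the Fahrenheit reading. The Celsius reading is C = 5/9·F - 17.7778.
Require C - F = -82.8: (-4/9)·F - 17.7778 = -82.8.
F = (-82.8 + 17.7778) / (-4/9) = 146.30.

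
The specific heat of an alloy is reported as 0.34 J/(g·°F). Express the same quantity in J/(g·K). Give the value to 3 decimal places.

The quantity depends on a temperature interval, so only the ratio of degree sizes applies; the offset between the scales is irrelevant.
A change of 1 K is a change of 1.8°F, so per K the value is 0.34 × 1.8 = 0.612.

0.612 J/(g·K)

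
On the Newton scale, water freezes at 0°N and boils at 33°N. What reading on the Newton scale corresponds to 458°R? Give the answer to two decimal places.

First in Celsius: (458 - 491.67) × 5/9 = -18.7056°C.
Linearly onto the Newton scale: 0 + (-18.7056 / 100) × (33 - 0) = -6.17°N.

-6.17°N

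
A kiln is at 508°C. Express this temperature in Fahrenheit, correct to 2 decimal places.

946.40°F

In Fahrenheit: 508.0000 × 1.8 + 32 = 946.40°F.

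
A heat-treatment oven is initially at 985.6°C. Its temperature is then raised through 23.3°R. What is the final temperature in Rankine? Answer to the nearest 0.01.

The 23.3°R change is an interval, so only the factor 5/9 applies: +23.3 × 5/9 = +12.9444°C.
Final Celsius temperature: 985.6000 + 12.9444 = 998.5444°C.
In Rankine: 998.5444 × 1.8 + 491.67 = 2289.05°R.

2289.05°R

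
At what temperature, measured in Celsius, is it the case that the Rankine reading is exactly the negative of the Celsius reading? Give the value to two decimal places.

-175.60°C

Let C be the Celsius reading. The Rankine reading is R = 1.8·C + 491.67.
Require R = -1·C: 1.8·C + 491.67 = -1·C.
(2.8)·C = -491.67  ⇒  C = -175.60.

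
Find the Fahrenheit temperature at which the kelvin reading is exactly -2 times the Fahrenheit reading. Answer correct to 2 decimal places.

-99.93°F

Let F be the Fahrenheit reading. The kelvin reading is K = 5/9·F + 255.372.
Require K = -2·F: 5/9·F + 255.372 = -2·F.
(23/9)·F = -255.372  ⇒  F = -99.93.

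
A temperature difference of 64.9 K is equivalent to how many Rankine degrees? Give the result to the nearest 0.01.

116.82°R

For a temperature interval the offset drops out; only the factor 1.8 applies.
64.9 × 1.8 = 116.82.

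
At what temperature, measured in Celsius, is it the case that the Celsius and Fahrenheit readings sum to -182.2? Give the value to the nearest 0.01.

Let C be the Celsius reading. The Fahrenheit reading is F = 1.8·C + 32.
Require C + F = -182.2: (2.8)·C + 32 = -182.2.
C = (-182.2 - 32) / (2.8) = -76.50.

-76.50°C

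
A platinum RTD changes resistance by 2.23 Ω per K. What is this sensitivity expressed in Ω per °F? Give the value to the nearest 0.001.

1.239 Ω per °F

The quantity depends on a temperature interval, so only the ratio of degree sizes applies; the offset between the scales is irrelevant.
A change of 1°F is a change of 5/9 K, so per °F the value is 2.23 × 5/9 = 1.239.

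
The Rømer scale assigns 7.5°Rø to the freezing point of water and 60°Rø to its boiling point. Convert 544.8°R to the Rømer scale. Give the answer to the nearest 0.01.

23.00°Rø

First in Celsius: (544.8 - 491.67) × 5/9 = 29.5167°C.
Linearly onto the Rømer scale: 7.5 + (29.5167 / 100) × (60 - 7.5) = 23.00°Rø.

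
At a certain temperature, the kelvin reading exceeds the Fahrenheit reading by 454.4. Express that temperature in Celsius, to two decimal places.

-266.56°C

Let x be the kelvin reading; then the Fahrenheit reading is 1.8·x - 459.67.
(1.8·x - 459.67) - x = -454.4  ⇒  (0.8)·x = 5.27  ⇒  x = 6.5875 K.
In Celsius: 6.5875 - 273.15 = -266.56°C.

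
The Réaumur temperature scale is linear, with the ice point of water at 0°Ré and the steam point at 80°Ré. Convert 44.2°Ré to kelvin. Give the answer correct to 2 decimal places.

Linear interpolation between the fixed points: C = (44.2 - 0) × 100 / (80 - 0) = 55.2500°C.
Then 55.2500 + 273.15 = 328.40 K.

328.40 K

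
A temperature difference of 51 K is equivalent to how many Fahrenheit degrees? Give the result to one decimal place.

An interval of 1 K corresponds to 1.8°F.
51 × 1.8 = 91.8.

91.8°F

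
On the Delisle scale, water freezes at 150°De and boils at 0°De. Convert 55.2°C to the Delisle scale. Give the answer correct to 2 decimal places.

Linearly onto the Delisle scale: 150 + (55.2000 / 100) × (0 - 150) = 67.20°De.

67.20°De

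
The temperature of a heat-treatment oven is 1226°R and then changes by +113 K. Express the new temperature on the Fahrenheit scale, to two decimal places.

969.73°F

Initial temperature in Celsius: (1226 - 491.67) × 5/9 = 407.9611°C.
The 113 K change is an interval; Kelvin and Celsius degrees are the same size, so ΔC = +113°C.
Final Celsius temperature: 407.9611 + 113.0000 = 520.9611°C.
In Fahrenheit: 520.9611 × 1.8 + 32 = 969.73°F.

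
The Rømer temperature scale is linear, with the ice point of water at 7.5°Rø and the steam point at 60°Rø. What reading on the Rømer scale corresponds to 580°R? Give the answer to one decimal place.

First in Celsius: (580 - 491.67) × 5/9 = 49.0722°C.
Linearly onto the Rømer scale: 7.5 + (49.0722 / 100) × (60 - 7.5) = 33.3°Rø.

33.3°Rø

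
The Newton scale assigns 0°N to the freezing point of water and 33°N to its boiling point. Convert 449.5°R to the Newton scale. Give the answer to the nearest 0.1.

First in Celsius: (449.5 - 491.67) × 5/9 = -23.4278°C.
Linearly onto the Newton scale: 0 + (-23.4278 / 100) × (33 - 0) = -7.7°N.

-7.7°N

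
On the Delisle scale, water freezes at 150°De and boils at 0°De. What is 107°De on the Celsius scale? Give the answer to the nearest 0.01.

28.67°C

Linear interpolation between the fixed points: C = (107 - 150) × 100 / (0 - 150) = 28.6667°C.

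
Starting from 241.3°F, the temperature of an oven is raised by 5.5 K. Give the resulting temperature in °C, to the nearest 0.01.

121.78°C

Initial temperature in Celsius: (241.3 - 32) × 5/9 = 116.2778°C.
The 5.5 K change is an interval; Kelvin and Celsius degrees are the same size, so ΔC = +5.5°C.
Final Celsius temperature: 116.2778 + 5.5000 = 121.7778°C.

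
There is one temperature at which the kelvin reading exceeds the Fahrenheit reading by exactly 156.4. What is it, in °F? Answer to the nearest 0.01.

Let F be the Fahrenheit reading. The kelvin reading is K = 5/9·F + 255.372.
Require K - F = 156.4: (-4/9)·F + 255.372 = 156.4.
F = (156.4 - 255.372) / (-4/9) = 222.69.

222.69°F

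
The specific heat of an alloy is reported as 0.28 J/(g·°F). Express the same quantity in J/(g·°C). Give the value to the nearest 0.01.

0.50 J/(g·°C)

Since only a temperature interval is involved, the additive offset between the scales drops out.
A change of 1°C is a change of 1.8°F, so per °C the value is 0.28 × 1.8 = 0.50.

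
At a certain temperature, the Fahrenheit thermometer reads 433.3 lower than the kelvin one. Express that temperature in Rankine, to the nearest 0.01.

59.33°R

Let x be the kelvin reading; then the Fahrenheit reading is 1.8·x - 459.67.
(1.8·x - 459.67) - x = -433.3  ⇒  (0.8)·x = 26.37  ⇒  x = 32.9625 K.
In Celsius: 32.9625 - 273.15 = -240.1875°C.
In Rankine: -240.1875 × 1.8 + 491.67 = 59.33°R.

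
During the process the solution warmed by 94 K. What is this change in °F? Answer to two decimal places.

169.20°F

Only the scale ratio 1.8 matters for a change in temperature.
94 × 1.8 = 169.20.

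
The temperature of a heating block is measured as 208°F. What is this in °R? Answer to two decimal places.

667.67°R

In Celsius: (208 - 32) × 5/9 = 97.7778°C.
In Rankine: 97.7778 × 1.8 + 491.67 = 667.67°R.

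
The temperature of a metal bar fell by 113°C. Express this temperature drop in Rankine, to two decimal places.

203.40°R

For a temperature interval the offset drops out; only the factor 1.8 applies.
113 × 1.8 = 203.40.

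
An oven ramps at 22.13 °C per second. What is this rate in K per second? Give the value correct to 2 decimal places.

Since only a temperature interval is involved, the additive offset between the scales drops out.
A change of 1°C is a change of 1 K, so 22.13 × 1 = 22.13.

22.13 K/second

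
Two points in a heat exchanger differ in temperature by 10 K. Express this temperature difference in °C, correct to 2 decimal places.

10.00°C

Kelvin and Celsius degrees are the same size, so the interval is unchanged: 10.00.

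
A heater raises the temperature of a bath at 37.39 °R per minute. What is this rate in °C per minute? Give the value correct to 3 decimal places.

Since only a temperature interval is involved, the additive offset between the scales drops out.
A change of 1°R is a change of 5/9°C, so 37.39 × 5/9 = 20.772.

20.772 °C/minute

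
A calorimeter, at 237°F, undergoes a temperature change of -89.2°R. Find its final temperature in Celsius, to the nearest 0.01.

64.33°C

Initial temperature in Celsius: (237 - 32) × 5/9 = 113.8889°C.
The 89.2°R change is an interval, so only the factor 5/9 applies: -89.2 × 5/9 = -49.5556°C.
Final Celsius temperature: 113.8889 - 49.5556 = 64.3333°C.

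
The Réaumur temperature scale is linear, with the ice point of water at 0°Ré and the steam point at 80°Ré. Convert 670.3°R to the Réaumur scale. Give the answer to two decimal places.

79.39°Ré

First in Celsius: (670.3 - 491.67) × 5/9 = 99.2389°C.
Linearly onto the Réaumur scale: 0 + (99.2389 / 100) × (80 - 0) = 79.39°Ré.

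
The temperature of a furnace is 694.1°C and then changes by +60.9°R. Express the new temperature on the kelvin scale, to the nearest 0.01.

1001.08 K

The 60.9°R change is an interval, so only the factor 5/9 applies: +60.9 × 5/9 = +33.8333°C.
Final Celsius temperature: 694.1000 + 33.8333 = 727.9333°C.
In kelvin: 727.9333 + 273.15 = 1001.08 K.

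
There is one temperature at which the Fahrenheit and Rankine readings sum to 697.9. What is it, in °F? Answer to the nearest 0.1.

Let F be the Fahrenheit reading. The Rankine reading is R = 1·F + 459.67.
Require F + R = 697.9: (2)·F + 459.67 = 697.9.
F = (697.9 - 459.67) / (2) = 119.1.

119.1°F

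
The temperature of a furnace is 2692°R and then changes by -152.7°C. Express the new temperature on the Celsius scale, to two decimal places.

Initial temperature in Celsius: (2692 - 491.67) × 5/9 = 1222.4056°C.
Final Celsius temperature: 1222.4056 - 152.7000 = 1069.7056°C.

1069.71°C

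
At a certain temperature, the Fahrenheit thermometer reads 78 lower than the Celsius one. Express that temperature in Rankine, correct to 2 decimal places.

Let x be the Celsius reading; then the Fahrenheit reading is 1.8·x + 32.
(1.8·x + 32) - x = -78  ⇒  (0.8)·x = -110  ⇒  x = -137.5000°C.
In Rankine: -137.5000 × 1.8 + 491.67 = 244.17°R.

244.17°R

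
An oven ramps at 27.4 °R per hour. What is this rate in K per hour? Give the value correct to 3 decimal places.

Since only a temperature interval is involved, the additive offset between the scales drops out.
A change of 1°R is a change of 5/9 K, so 27.4 × 5/9 = 15.222.

15.222 K/hour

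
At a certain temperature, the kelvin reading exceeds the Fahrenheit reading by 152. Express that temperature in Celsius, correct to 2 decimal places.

111.44°C

Let x be the Fahrenheit reading; then the kelvin reading is 5/9·x + 255.372.
(5/9·x + 255.372) - x = 152  ⇒  (-4/9)·x = -103.372  ⇒  x = 232.5875°F.
In Celsius: (232.5875 - 32) × 5/9 = 111.44°C.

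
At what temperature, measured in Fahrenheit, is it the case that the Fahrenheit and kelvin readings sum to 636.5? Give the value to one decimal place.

Let F be the Fahrenheit reading. The kelvin reading is K = 5/9·F + 255.372.
Require F + K = 636.5: (14/9)·F + 255.372 = 636.5.
F = (636.5 - 255.372) / (14/9) = 245.0.

245.0°F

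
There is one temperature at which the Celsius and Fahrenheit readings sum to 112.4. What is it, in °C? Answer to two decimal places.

Let C be the Celsius reading. The Fahrenheit reading is F = 1.8·C + 32.
Require C + F = 112.4: (2.8)·C + 32 = 112.4.
C = (112.4 - 32) / (2.8) = 28.71.

28.71°C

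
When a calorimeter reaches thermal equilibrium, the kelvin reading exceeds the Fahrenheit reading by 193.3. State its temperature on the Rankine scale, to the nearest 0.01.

599.33°R

Let x be the kelvin reading; then the Fahrenheit reading is 1.8·x - 459.67.
(1.8·x - 459.67) - x = -193.3  ⇒  (0.8)·x = 266.37  ⇒  x = 332.9625 K.
In Celsius: 332.9625 - 273.15 = 59.8125°C.
In Rankine: 59.8125 × 1.8 + 491.67 = 599.33°R.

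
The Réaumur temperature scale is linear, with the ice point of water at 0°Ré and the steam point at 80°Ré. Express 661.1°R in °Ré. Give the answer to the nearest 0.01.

75.30°Ré

First in Celsius: (661.1 - 491.67) × 5/9 = 94.1278°C.
Linearly onto the Réaumur scale: 0 + (94.1278 / 100) × (80 - 0) = 75.30°Ré.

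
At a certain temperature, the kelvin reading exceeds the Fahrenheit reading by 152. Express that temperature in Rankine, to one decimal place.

Let x be the Fahrenheit reading; then the kelvin reading is 5/9·x + 255.372.
(5/9·x + 255.372) - x = 152  ⇒  (-4/9)·x = -103.372  ⇒  x = 232.5875°F.
In Celsius: (232.5875 - 32) × 5/9 = 111.4375°C.
In Rankine: 111.4375 × 1.8 + 491.67 = 692.3°R.

692.3°R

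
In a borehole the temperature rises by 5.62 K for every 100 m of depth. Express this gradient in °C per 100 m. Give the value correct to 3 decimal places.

Since only a temperature interval is involved, the additive offset between the scales drops out.
A change of 1 K is a change of 1°C, so 5.62 × 1 = 5.620.

5.620 °C/100 m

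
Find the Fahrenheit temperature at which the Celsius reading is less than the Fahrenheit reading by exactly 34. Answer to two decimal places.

36.50°F

Let F be the Fahrenheit reading. The Celsius reading is C = 5/9·F - 17.7778.
Require C - F = -34: (-4/9)·F - 17.7778 = -34.
F = (-34 + 17.7778) / (-4/9) = 36.50.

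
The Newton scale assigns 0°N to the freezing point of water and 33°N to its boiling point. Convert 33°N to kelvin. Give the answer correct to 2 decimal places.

373.15 K

Linear interpolation between the fixed points: C = (33 - 0) × 100 / (33 - 0) = 100.0000°C.
Then 100.0000 + 273.15 = 373.15 K.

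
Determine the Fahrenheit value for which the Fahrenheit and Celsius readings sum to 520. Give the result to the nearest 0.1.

Let F be the Fahrenheit reading. The Celsius reading is C = 5/9·F - 17.7778.
Require F + C = 520: (14/9)·F - 17.7778 = 520.
F = (520 + 17.7778) / (14/9) = 345.7.

345.7°F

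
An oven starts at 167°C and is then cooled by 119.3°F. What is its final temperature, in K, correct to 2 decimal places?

The 119.3°F change is an interval, so only the factor 5/9 applies: -119.3 × 5/9 = -66.2778°C.
Final Celsius temperature: 167.0000 - 66.2778 = 100.7222°C.
In kelvin: 100.7222 + 273.15 = 373.87 K.

373.87 K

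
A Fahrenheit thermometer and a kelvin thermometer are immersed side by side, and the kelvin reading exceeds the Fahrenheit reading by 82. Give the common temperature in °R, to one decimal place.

Let x be the Fahrenheit reading; then the kelvin reading is 5/9·x + 255.372.
(5/9·x + 255.372) - x = 82  ⇒  (-4/9)·x = -173.372  ⇒  x = 390.0875°F.
In Celsius: (390.0875 - 32) × 5/9 = 198.9375°C.
In Rankine: 198.9375 × 1.8 + 491.67 = 849.8°R.

849.8°R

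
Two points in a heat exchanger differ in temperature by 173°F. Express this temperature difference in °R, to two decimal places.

Fahrenheit and Rankine degrees are the same size, so the interval is unchanged: 173.00.

173.00°R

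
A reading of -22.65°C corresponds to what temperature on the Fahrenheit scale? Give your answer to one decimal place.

In Fahrenheit: -22.6500 × 1.8 + 32 = -8.8°F.

-8.8°F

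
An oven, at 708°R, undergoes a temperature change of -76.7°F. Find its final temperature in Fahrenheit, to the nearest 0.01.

Initial temperature in Celsius: (708 - 491.67) × 5/9 = 120.1833°C.
The 76.7°F change is an interval, so only the factor 5/9 applies: -76.7 × 5/9 = -42.6111°C.
Final Celsius temperature: 120.1833 - 42.6111 = 77.5722°C.
In Fahrenheit: 77.5722 × 1.8 + 32 = 171.63°F.

171.63°F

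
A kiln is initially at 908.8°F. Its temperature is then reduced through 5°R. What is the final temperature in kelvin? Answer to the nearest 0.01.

757.48 K

Initial temperature in Celsius: (908.8 - 32) × 5/9 = 487.1111°C.
The 5°R change is an interval, so only the factor 5/9 applies: -5 × 5/9 = -2.7778°C.
Final Celsius temperature: 487.1111 - 2.7778 = 484.3333°C.
In kelvin: 484.3333 + 273.15 = 757.48 K.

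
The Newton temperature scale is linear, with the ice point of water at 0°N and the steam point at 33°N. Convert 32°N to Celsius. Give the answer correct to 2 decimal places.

Linear interpolation between the fixed points: C = (32 - 0) × 100 / (33 - 0) = 96.9697°C.

96.97°C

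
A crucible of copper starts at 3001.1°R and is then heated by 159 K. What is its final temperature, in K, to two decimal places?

1826.28 K

Initial temperature in Celsius: (3001.1 - 491.67) × 5/9 = 1394.1278°C.
The 159 K change is an interval; Kelvin and Celsius degrees are the same size, so ΔC = +159°C.
Final Celsius temperature: 1394.1278 + 159.0000 = 1553.1278°C.
In kelvin: 1553.1278 + 273.15 = 1826.28 K.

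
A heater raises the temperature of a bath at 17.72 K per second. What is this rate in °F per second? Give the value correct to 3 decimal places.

31.896 °F/second

Since only a temperature interval is involved, the additive offset between the scales drops out.
A change of 1 K is a change of 1.8°F, so 17.72 × 1.8 = 31.896.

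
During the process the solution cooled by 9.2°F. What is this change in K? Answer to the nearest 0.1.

An interval of 1°F corresponds to 5/9 K.
9.2 × 5/9 = 5.1.

5.1 K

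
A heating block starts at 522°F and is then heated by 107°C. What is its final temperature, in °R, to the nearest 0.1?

Initial temperature in Celsius: (522 - 32) × 5/9 = 272.2222°C.
Final Celsius temperature: 272.2222 + 107.0000 = 379.2222°C.
In Rankine: 379.2222 × 1.8 + 491.67 = 1174.3°R.

1174.3°R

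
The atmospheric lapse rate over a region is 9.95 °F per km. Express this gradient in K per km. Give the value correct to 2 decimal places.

5.53 K/km

The quantity depends on a temperature interval, so only the ratio of degree sizes applies; the offset between the scales is irrelevant.
A change of 1°F is a change of 5/9 K, so 9.95 × 5/9 = 5.53.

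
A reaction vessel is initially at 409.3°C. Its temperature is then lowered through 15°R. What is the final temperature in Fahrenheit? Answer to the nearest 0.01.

The 15°R change is an interval, so only the factor 5/9 applies: -15 × 5/9 = -8.3333°C.
Final Celsius temperature: 409.3000 - 8.3333 = 400.9667°C.
In Fahrenheit: 400.9667 × 1.8 + 32 = 753.74°F.

753.74°F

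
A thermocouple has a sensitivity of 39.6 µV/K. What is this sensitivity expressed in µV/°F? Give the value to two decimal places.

22.00 µV/°F

Since only a temperature interval is involved, the additive offset between the scales drops out.
A change of 1°F is a change of 5/9 K, so per °F the value is 39.6 × 5/9 = 22.00.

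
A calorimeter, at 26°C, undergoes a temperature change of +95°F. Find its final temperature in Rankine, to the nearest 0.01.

The 95°F change is an interval, so only the factor 5/9 applies: +95 × 5/9 = +52.7778°C.
Final Celsius temperature: 26.0000 + 52.7778 = 78.7778°C.
In Rankine: 78.7778 × 1.8 + 491.67 = 633.47°R.

633.47°R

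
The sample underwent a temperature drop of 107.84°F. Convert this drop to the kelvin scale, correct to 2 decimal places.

For a temperature interval the offset drops out; only the factor 5/9 applies.
107.84 × 5/9 = 59.91.

59.91 K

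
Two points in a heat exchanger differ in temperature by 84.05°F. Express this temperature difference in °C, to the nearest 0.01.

46.69°C

For a temperature interval the offset drops out; only the factor 5/9 applies.
84.05 × 5/9 = 46.69.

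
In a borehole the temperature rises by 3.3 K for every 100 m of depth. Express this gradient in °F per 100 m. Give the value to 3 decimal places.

5.940 °F/100 m

The quantity depends on a temperature interval, so only the ratio of degree sizes applies; the offset between the scales is irrelevant.
A change of 1 K is a change of 1.8°F, so 3.3 × 1.8 = 5.940.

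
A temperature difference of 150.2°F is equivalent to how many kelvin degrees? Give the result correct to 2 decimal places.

Only the scale ratio 5/9 matters for a change in temperature.
150.2 × 5/9 = 83.44.

83.44 K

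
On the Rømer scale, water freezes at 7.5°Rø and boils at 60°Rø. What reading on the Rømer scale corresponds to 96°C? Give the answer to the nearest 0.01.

Linearly onto the Rømer scale: 7.5 + (96.0000 / 100) × (60 - 7.5) = 57.90°Rø.

57.90°Rø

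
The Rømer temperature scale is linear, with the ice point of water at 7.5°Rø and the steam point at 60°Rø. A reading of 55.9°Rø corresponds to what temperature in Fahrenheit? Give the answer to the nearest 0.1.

Linear interpolation between the fixed points: C = (55.9 - 7.5) × 100 / (60 - 7.5) = 92.1905°C.
Then 92.1905 × 1.8 + 32 = 197.9°F.

197.9°F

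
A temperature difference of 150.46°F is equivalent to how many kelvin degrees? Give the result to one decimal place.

Only the scale ratio 5/9 matters for a change in temperature.
150.46 × 5/9 = 83.6.

83.6 K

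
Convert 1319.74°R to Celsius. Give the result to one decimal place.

In Celsius: (1319.74 - 491.67) × 5/9 = 460.0389°C.

460.0°C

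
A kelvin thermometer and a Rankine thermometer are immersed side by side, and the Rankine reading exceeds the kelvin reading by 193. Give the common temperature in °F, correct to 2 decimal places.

-25.42°F

Let x be the kelvin reading; then the Rankine reading is 1.8·x.
(1.8·x) - x = 193  ⇒  (0.8)·x = 193  ⇒  x = 241.2500 K.
In Celsius: 241.25 - 273.15 = -31.9000°C.
In Fahrenheit: -31.9000 × 1.8 + 32 = -25.42°F.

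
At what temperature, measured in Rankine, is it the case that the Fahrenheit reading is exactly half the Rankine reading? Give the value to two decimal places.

919.34°R

Let R be the Rankine reading. The Fahrenheit reading is F = 1·R - 459.67.
Require F = 0.5·R: 1·R - 459.67 = 0.5·R.
(0.5)·R = 459.67  ⇒  R = 919.34.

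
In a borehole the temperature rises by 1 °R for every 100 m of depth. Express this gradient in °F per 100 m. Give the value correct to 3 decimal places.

1.000 °F/100 m

The quantity depends on a temperature interval, so only the ratio of degree sizes applies; the offset between the scales is irrelevant.
A change of 1°R is a change of 1°F, so 1 × 1 = 1.000.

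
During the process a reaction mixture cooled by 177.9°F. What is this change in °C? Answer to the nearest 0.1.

98.8°C

For a temperature interval the offset drops out; only the factor 5/9 applies.
177.9 × 5/9 = 98.8.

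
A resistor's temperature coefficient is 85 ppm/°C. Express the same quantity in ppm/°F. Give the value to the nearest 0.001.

Since only a temperature interval is involved, the additive offset between the scales drops out.
A change of 1°F is a change of 5/9°C, so per °F the value is 85 × 5/9 = 47.222.

47.222 ppm/°F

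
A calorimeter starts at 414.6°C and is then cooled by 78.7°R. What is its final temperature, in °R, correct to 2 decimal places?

1159.25°R

The 78.7°R change is an interval, so only the factor 5/9 applies: -78.7 × 5/9 = -43.7222°C.
Final Celsius temperature: 414.6000 - 43.7222 = 370.8778°C.
In Rankine: 370.8778 × 1.8 + 491.67 = 1159.25°R.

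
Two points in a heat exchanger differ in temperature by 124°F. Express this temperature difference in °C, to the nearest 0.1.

68.9°C

An interval of 1°F corresponds to 5/9°C.
124 × 5/9 = 68.9.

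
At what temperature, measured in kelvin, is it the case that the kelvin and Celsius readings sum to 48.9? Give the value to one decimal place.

Let K be the kelvin reading. The Celsius reading is C = 1·K - 273.15.
Require K + C = 48.9: (2)·K - 273.15 = 48.9.
K = (48.9 + 273.15) / (2) = 161.0.

161.0 K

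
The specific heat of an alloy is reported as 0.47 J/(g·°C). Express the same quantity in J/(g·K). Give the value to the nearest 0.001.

0.470 J/(g·K)

Since only a temperature interval is involved, the additive offset between the scales drops out.
A change of 1 K is a change of 1°C, so per K the value is 0.47 × 1 = 0.470.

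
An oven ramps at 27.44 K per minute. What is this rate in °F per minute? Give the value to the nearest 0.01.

49.39 °F/minute

The quantity depends on a temperature interval, so only the ratio of degree sizes applies; the offset between the scales is irrelevant.
A change of 1 K is a change of 1.8°F, so 27.44 × 1.8 = 49.39.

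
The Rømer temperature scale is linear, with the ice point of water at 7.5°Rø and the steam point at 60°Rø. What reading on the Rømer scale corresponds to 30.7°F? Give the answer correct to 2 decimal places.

First in Celsius: (30.7 - 32) × 5/9 = -0.7222°C.
Linearly onto the Rømer scale: 7.5 + (-0.7222 / 100) × (60 - 7.5) = 7.12°Rø.

7.12°Rø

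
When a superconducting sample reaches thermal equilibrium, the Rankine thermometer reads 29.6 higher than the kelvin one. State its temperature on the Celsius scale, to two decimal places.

-236.15°C

Let x be the kelvin reading; then the Rankine reading is 1.8·x.
(1.8·x) - x = 29.6  ⇒  (0.8)·x = 29.6  ⇒  x = 37.0000 K.
In Celsius: 37 - 273.15 = -236.15°C.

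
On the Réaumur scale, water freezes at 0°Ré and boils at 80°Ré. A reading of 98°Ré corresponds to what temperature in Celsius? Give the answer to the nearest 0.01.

Linear interpolation between the fixed points: C = (98 - 0) × 100 / (80 - 0) = 122.5000°C.

122.50°C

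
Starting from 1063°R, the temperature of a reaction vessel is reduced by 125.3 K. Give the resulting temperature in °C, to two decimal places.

Initial temperature in Celsius: (1063 - 491.67) × 5/9 = 317.4056°C.
The 125.3 K change is an interval; Kelvin and Celsius degrees are the same size, so ΔC = -125.3°C.
Final Celsius temperature: 317.4056 - 125.3000 = 192.1056°C.

192.11°C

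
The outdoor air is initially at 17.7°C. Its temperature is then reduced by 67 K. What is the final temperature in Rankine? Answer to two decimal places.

402.93°R

The 67 K change is an interval; Kelvin and Celsius degrees are the same size, so ΔC = -67°C.
Final Celsius temperature: 17.7000 - 67.0000 = -49.3000°C.
In Rankine: -49.3000 × 1.8 + 491.67 = 402.93°R.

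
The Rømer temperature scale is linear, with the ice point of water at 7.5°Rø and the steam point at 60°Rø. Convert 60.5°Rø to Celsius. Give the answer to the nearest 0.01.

Linear interpolation between the fixed points: C = (60.5 - 7.5) × 100 / (60 - 7.5) = 100.9524°C.

100.95°C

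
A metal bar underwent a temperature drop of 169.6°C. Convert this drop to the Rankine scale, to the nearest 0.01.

305.28°R

For a temperature interval the offset drops out; only the factor 1.8 applies.
169.6 × 1.8 = 305.28.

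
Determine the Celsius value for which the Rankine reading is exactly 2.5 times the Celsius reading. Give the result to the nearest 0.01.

Let C be the Celsius reading. The Rankine reading is R = 1.8·C + 491.67.
Require R = 2.5·C: 1.8·C + 491.67 = 2.5·C.
(-0.7)·C = -491.67  ⇒  C = 702.39.

702.39°C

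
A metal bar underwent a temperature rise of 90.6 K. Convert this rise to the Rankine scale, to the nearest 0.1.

For a temperature interval the offset drops out; only the factor 1.8 applies.
90.6 × 1.8 = 163.1.

163.1°R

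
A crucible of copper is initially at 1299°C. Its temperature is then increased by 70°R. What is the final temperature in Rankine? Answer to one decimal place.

The 70°R change is an interval, so only the factor 5/9 applies: +70 × 5/9 = +38.8889°C.
Final Celsius temperature: 1299.0000 + 38.8889 = 1337.8889°C.
In Rankine: 1337.8889 × 1.8 + 491.67 = 2899.9°R.

2899.9°R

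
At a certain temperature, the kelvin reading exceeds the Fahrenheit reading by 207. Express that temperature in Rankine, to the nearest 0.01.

568.51°R

Let x be the kelvin reading; then the Fahrenheit reading is 1.8·x - 459.67.
(1.8·x - 459.67) - x = -207  ⇒  (0.8)·x = 252.67  ⇒  x = 315.8375 K.
In Celsius: 315.8375 - 273.15 = 42.6875°C.
In Rankine: 42.6875 × 1.8 + 491.67 = 568.51°R.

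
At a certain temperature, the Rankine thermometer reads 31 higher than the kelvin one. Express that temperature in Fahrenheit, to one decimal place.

-389.9°F

Let x be the kelvin reading; then the Rankine reading is 1.8·x.
(1.8·x) - x = 31  ⇒  (0.8)·x = 31  ⇒  x = 38.7500 K.
In Celsius: 38.75 - 273.15 = -234.4000°C.
In Fahrenheit: -234.4000 × 1.8 + 32 = -389.9°F.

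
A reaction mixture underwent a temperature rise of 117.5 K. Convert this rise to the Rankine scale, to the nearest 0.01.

211.50°R

An interval of 1 K corresponds to 1.8°R.
117.5 × 1.8 = 211.50.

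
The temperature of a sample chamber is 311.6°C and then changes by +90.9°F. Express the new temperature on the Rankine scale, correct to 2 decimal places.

The 90.9°F change is an interval, so only the factor 5/9 applies: +90.9 × 5/9 = +50.5000°C.
Final Celsius temperature: 311.6000 + 50.5000 = 362.1000°C.
In Rankine: 362.1000 × 1.8 + 491.67 = 1143.45°R.

1143.45°R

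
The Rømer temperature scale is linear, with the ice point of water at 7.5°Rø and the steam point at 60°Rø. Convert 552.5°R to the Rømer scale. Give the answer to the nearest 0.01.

First in Celsius: (552.5 - 491.67) × 5/9 = 33.7944°C.
Linearly onto the Rømer scale: 7.5 + (33.7944 / 100) × (60 - 7.5) = 25.24°Rø.

25.24°Rø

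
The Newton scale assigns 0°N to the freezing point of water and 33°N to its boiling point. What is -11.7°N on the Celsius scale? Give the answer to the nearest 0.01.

Linear interpolation between the fixed points: C = (-11.7 - 0) × 100 / (33 - 0) = -35.4545°C.

-35.45°C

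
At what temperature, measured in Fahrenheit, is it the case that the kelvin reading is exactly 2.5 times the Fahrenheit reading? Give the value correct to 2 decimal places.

131.33°F

Let F be the Fahrenheit reading. The kelvin reading is K = 5/9·F + 255.372.
Require K = 2.5·F: 5/9·F + 255.372 = 2.5·F.
(-35/18)·F = -255.372  ⇒  F = 131.33.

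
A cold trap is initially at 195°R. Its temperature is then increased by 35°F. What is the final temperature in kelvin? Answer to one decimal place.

Initial temperature in Celsius: (195 - 491.67) × 5/9 = -164.8167°C.
The 35°F change is an interval, so only the factor 5/9 applies: +35 × 5/9 = +19.4444°C.
Final Celsius temperature: -164.8167 + 19.4444 = -145.3722°C.
In kelvin: -145.3722 + 273.15 = 127.8 K.

127.8 K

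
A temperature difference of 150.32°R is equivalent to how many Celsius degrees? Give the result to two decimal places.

For a temperature interval the offset drops out; only the factor 5/9 applies.
150.32 × 5/9 = 83.51.

83.51°C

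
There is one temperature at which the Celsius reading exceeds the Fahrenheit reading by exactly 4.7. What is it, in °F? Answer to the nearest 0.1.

-50.6°F

Let F be the Fahrenheit reading. The Celsius reading is C = 5/9·F - 17.7778.
Require C - F = 4.7: (-4/9)·F - 17.7778 = 4.7.
F = (4.7 + 17.7778) / (-4/9) = -50.6.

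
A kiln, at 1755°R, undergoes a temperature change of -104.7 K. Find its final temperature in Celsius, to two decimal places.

Initial temperature in Celsius: (1755 - 491.67) × 5/9 = 701.8500°C.
The 104.7 K change is an interval; Kelvin and Celsius degrees are the same size, so ΔC = -104.7°C.
Final Celsius temperature: 701.8500 - 104.7000 = 597.1500°C.

597.15°C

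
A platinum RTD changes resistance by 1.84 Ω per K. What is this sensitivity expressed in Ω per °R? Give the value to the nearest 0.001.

1.022 Ω per °R

Since only a temperature interval is involved, the additive offset between the scales drops out.
A change of 1°R is a change of 5/9 K, so per °R the value is 1.84 × 5/9 = 1.022.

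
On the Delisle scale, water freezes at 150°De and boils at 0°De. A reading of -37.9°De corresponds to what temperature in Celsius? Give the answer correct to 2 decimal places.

Linear interpolation between the fixed points: C = (-37.9 - 150) × 100 / (0 - 150) = 125.2667°C.

125.27°C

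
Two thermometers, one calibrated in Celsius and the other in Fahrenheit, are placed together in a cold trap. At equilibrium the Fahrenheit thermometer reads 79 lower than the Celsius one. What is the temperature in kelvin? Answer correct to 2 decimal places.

Let x be the Celsius reading; then the Fahrenheit reading is 1.8·x + 32.
(1.8·x + 32) - x = -79  ⇒  (0.8)·x = -111  ⇒  x = -138.7500°C.
In kelvin: -138.7500 + 273.15 = 134.40 K.

134.40 K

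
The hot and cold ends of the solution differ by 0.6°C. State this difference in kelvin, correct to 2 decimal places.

Celsius and kelvin degrees are the same size, so the interval is unchanged: 0.60.

0.60 K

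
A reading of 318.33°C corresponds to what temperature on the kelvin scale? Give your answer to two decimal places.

591.48 K

In kelvin: 318.3300 + 273.15 = 591.48 K.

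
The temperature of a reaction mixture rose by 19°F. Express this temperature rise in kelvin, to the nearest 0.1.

10.6 K

For a temperature interval the offset drops out; only the factor 5/9 applies.
19 × 5/9 = 10.6.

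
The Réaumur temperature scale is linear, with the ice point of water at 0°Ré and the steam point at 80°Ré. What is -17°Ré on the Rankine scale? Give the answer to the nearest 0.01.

453.42°R

Linear interpolation between the fixed points: C = (-17 - 0) × 100 / (80 - 0) = -21.2500°C.
Then -21.2500 × 1.8 + 491.67 = 453.42°R.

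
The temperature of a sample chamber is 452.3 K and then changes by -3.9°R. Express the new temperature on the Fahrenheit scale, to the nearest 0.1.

Initial temperature in Celsius: 452.3 - 273.15 = 179.1500°C.
The 3.9°R change is an interval, so only the factor 5/9 applies: -3.9 × 5/9 = -2.1667°C.
Final Celsius temperature: 179.1500 - 2.1667 = 176.9833°C.
In Fahrenheit: 176.9833 × 1.8 + 32 = 350.6°F.

350.6°F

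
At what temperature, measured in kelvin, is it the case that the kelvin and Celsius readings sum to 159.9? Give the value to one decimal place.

Let K be the kelvin reading. The Celsius reading is C = 1·K - 273.15.
Require K + C = 159.9: (2)·K - 273.15 = 159.9.
K = (159.9 + 273.15) / (2) = 216.5.

216.5 K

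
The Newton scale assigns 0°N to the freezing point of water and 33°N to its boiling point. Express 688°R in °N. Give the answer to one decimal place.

First in Celsius: (688 - 491.67) × 5/9 = 109.0722°C.
Linearly onto the Newton scale: 0 + (109.0722 / 100) × (33 - 0) = 36.0°N.

36.0°N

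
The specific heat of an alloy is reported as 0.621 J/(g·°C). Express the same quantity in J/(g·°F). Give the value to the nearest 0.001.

0.345 J/(g·°F)

The quantity depends on a temperature interval, so only the ratio of degree sizes applies; the offset between the scales is irrelevant.
A change of 1°F is a change of 5/9°C, so per °F the value is 0.621 × 5/9 = 0.345.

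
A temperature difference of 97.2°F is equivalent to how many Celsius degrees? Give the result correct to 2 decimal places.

54.00°C

An interval of 1°F corresponds to 5/9°C.
97.2 × 5/9 = 54.00.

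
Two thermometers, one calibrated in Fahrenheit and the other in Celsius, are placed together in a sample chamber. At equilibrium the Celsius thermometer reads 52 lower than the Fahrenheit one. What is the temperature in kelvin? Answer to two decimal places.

Let x be the Fahrenheit reading; then the Celsius reading is 5/9·x - 17.7778.
(5/9·x - 17.7778) - x = -52  ⇒  (-4/9)·x = -34.2222  ⇒  x = 77.0000°F.
In Celsius: (77 - 32) × 5/9 = 25.0000°C.
In kelvin: 25.0000 + 273.15 = 298.15 K.

298.15 K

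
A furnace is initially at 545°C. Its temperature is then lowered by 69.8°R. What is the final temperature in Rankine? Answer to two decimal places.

The 69.8°R change is an interval, so only the factor 5/9 applies: -69.8 × 5/9 = -38.7778°C.
Final Celsius temperature: 545.0000 - 38.7778 = 506.2222°C.
In Rankine: 506.2222 × 1.8 + 491.67 = 1402.87°R.

1402.87°R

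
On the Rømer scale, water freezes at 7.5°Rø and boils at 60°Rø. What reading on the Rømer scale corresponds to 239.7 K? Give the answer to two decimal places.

-10.06°Rø

First in Celsius: 239.7 - 273.15 = -33.4500°C.
Linearly onto the Rømer scale: 7.5 + (-33.4500 / 100) × (60 - 7.5) = -10.06°Rø.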